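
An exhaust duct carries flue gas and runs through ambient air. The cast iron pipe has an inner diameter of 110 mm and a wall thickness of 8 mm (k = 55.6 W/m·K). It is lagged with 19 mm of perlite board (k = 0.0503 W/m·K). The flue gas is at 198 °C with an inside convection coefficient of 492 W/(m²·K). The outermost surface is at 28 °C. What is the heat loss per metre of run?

For a radial system each layer contributes R = ln(r_out/r_in)/(2πkL); films add R = 1/(hA).
R_inner film = 1/(h_i·2πr₁L) = 1/(492×2π×0.055×1) = 0.005882 K/W
R_cast iron pipe wall = ln(63/55)/(2π×55.6×1) = 3.887×10^-4 K/W
R_perlite board = ln(82/63)/(2π×0.0503×1) = 0.834 K/W
R_total = 0.8403 K/W
Q = ΔT/R_total = 170/0.8403

q′ ≈ 202 W/m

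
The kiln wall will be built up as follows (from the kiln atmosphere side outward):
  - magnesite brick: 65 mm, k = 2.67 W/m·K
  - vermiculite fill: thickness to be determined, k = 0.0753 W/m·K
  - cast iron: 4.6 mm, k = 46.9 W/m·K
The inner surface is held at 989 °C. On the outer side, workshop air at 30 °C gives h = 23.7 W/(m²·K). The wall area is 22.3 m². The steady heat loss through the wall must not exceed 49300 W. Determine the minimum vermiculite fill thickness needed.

Thermal resistances in series:
R_magnesite brick = L/(kA) = 0.065/(2.67×22.3) = 0.001092 K/W
R_cast iron = L/(kA) = 0.0046/(46.9×22.3) = 4.398×10^-6 K/W
R_outer film = 1/(h_o·A) = 1/(23.7×22.3) = 0.001892 K/W
Sum of the known resistances R_other = 0.002988 K/W
Required total resistance R_tot = ΔT/Q_allow = 959/49300 = 0.01945 K/W
R_vermiculite fill = R_tot − R_other = 0.01646 K/W
L = R·k·A = 0.01646×0.0753×22.3

L ≈ 27.6 mm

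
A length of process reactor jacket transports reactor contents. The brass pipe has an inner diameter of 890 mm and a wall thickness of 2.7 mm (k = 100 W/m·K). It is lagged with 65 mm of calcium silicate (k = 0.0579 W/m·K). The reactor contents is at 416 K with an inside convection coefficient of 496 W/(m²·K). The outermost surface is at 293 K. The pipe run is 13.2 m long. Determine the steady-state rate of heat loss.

Q ≈ 4350 W

Treating each annulus and film as a series resistance:
R_inner film = 1/(h_i·2πr₁L) = 1/(496×2π×0.445×13.2) = 5.463×10^-5 K/W
R_brass pipe wall = ln(447.7/445)/(2π×100×13.2) = 7.293×10^-7 K/W
R_calcium silicate = ln(512.7/447.7)/(2π×0.0579×13.2) = 0.02823 K/W
R_total = 0.02829 K/W
Q = ΔT/R_total = 123/0.02829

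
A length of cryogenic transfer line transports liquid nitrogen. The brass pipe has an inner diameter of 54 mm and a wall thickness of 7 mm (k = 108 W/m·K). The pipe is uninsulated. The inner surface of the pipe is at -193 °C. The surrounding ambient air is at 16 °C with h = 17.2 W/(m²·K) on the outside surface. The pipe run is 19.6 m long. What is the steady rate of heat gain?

Treating each annulus and film as a series resistance:
R_brass pipe wall = ln(34/27)/(2π×108×19.6) = 1.733×10^-5 K/W
R_outer film = 1/(h_o·2πr_oL) = 1/(17.2×2π×0.034×19.6) = 0.01389 K/W
R_total = 0.0139 K/W
Q = ΔT/R_total = 209/0.0139

Q ≈ 15000 W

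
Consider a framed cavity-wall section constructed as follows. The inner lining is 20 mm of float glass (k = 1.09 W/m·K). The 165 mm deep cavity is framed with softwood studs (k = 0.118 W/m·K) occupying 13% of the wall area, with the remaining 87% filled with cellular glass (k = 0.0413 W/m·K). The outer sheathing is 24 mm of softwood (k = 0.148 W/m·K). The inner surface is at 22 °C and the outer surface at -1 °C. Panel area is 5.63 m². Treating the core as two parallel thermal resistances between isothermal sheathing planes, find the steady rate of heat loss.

Q ≈ 38.1 W

Sheathing layers in series; stud and cavity paths in parallel between them.
R_inner = 0.02/(1.09×5.63) = 0.003259 K/W
R_stud  = 0.165/(0.118×0.13×5.63) = 1.911 K/W
R_cav   = 0.165/(0.0413×0.87×5.63) = 0.8157 K/W
1/R_core = 1/R_stud + 1/R_cav → R_core = 0.5716 K/W
R_outer = 0.024/(0.148×5.63) = 0.0288 K/W
R_total = 0.6037 K/W
Q = ΔT/R_total = 23/0.6037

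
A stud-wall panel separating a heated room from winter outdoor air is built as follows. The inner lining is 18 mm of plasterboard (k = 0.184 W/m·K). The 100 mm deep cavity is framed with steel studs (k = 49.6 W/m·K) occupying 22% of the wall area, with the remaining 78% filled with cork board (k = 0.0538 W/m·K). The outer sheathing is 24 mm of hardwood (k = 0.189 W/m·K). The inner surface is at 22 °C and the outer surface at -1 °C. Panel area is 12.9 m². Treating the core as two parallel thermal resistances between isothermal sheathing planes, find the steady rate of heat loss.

Sheathing layers in series; stud and cavity paths in parallel between them.
R_inner = 0.018/(0.184×12.9) = 0.007583 K/W
R_stud  = 0.1/(49.6×0.22×12.9) = 7.104×10^-4 K/W
R_cav   = 0.1/(0.0538×0.78×12.9) = 0.1847 K/W
1/R_core = 1/R_stud + 1/R_cav → R_core = 7.077×10^-4 K/W
R_outer = 0.024/(0.189×12.9) = 0.009844 K/W
R_total = 0.01813 K/W
Q = ΔT/R_total = 23/0.01813

Q ≈ 1270 W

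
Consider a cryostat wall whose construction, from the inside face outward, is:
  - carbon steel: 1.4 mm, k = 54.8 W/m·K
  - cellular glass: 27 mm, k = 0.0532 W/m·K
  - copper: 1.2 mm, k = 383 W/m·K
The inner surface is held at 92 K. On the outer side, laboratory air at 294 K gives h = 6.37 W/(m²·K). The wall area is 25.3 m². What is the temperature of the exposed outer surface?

T ≈ 246 K

Model the wall as resistances in series:
R_carbon steel = L/(kA) = 0.0014/(54.8×25.3) = 1.01×10^-6 K/W
R_cellular glass = L/(kA) = 0.027/(0.0532×25.3) = 0.02006 K/W
R_copper = L/(kA) = 0.0012/(383×25.3) = 1.238×10^-7 K/W
R_outer film = 1/(h_o·A) = 1/(6.37×25.3) = 0.006205 K/W
R_total = 0.02627 K/W;  Q = ΔT/R_total = 202/0.02627 = 7691 W
T_interface = T_inner + Q·ΣR(inner→interface) = 92 + 7690×0.02006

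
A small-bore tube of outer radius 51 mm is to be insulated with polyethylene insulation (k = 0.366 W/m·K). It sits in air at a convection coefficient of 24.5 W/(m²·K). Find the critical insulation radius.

For a cylinder r_cr = k/h = 0.366/24.5
r_cr = 14.9 mm; since the bare radius (51 mm) is above r_cr, any added insulation will reduce heat loss.

r_cr ≈ 14.9 mm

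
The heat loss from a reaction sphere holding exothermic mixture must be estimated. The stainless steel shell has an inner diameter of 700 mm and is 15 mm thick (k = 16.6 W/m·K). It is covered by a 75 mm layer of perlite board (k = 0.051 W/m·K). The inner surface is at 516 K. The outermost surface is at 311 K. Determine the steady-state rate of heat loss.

Q ≈ 281 W

Each spherical layer contributes R = (1/r_i − 1/r_o)/(4πk):
R_stainless steel shell = (1/0.35 − 1/0.365)/(4π×16.6) = 5.629×10^-4 K/W
R_perlite board = (1/0.365 − 1/0.44)/(4π×0.051) = 0.7287 K/W
R_total = 0.7292 K/W
Q = ΔT/R_total = 205/0.7292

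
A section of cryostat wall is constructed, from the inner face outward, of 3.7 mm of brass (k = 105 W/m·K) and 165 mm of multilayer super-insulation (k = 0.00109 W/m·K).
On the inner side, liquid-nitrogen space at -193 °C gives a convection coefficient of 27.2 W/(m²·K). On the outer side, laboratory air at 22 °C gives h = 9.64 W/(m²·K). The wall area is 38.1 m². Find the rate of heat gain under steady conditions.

Q ≈ 54.1 W

Series thermal resistances:
R_inner film = 1/(h_i·A) = 1/(27.2×38.1) = 9.65×10^-4 K/W
R_brass = L/(kA) = 0.0037/(105×38.1) = 9.249×10^-7 K/W
R_multilayer super-insulation = L/(kA) = 0.165/(0.00109×38.1) = 3.973 K/W
R_outer film = 1/(h_o·A) = 1/(9.64×38.1) = 0.002723 K/W
R_total = 3.977 K/W
Q = ΔT / R_total = 215 / 3.977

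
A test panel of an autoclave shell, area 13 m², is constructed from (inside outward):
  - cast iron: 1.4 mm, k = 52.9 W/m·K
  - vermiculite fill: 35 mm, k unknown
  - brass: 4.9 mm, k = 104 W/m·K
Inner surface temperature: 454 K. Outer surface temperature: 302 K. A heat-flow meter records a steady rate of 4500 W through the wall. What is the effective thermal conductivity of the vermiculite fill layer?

Using the resistance-network approach (series):
R_cast iron = L/(kA) = 0.0014/(52.9×13) = 2.036×10^-6 K/W
R_brass = L/(kA) = 0.0049/(104×13) = 3.624×10^-6 K/W
Sum of known resistances R_other = 5.66×10^-6 K/W
Total R = ΔT/Q = 152/4500 = 0.03378 K/W
R_vermiculite fill = R_total − R_other = 0.03377 K/W
k = L/(R·A) = 0.035/(0.03377×13)

k ≈ 0.0797 W/(m·K)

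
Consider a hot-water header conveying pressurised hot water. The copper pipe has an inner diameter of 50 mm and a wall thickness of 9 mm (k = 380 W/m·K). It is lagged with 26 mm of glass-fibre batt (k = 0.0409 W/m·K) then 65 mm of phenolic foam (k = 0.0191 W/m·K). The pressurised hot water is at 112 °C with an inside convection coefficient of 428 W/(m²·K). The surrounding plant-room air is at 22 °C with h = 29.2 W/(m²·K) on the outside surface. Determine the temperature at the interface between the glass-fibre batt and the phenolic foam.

Cylindrical conduction, so R = ln(r₂/r₁)/(2πkL) per layer, in series:
R_inner film = 1/(h_i·2πr₁L) = 1/(428×2π×0.025×1) = 0.01487 K/W
R_copper pipe wall = ln(34/25)/(2π×380×1) = 1.288×10^-4 K/W
R_glass-fibre batt = ln(60/34)/(2π×0.0409×1) = 2.21 K/W
R_phenolic foam = ln(125/60)/(2π×0.0191×1) = 6.116 K/W
R_outer film = 1/(h_o·2πr_oL) = 1/(29.2×2π×0.125×1) = 0.0436 K/W
R_total = 8.385 K/W
Q = ΔT/R_total = 90/8.385
Q = 10.7 W/m
T_interface = T_inner − Q·ΣR(inner→interface) = 112 − 10.7×2.225

T ≈ 88.1 °C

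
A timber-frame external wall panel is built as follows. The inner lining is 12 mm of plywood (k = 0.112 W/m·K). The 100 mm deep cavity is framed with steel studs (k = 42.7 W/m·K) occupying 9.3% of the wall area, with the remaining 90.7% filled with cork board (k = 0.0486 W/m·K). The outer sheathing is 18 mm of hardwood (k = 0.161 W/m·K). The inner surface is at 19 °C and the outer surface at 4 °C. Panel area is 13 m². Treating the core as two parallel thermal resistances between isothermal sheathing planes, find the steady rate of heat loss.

Q ≈ 800 W

Sheathing layers in series; stud and cavity paths in parallel between them.
R_inner = 0.012/(0.112×13) = 0.008242 K/W
R_stud  = 0.1/(42.7×0.093×13) = 0.001937 K/W
R_cav   = 0.1/(0.0486×0.907×13) = 0.1745 K/W
1/R_core = 1/R_stud + 1/R_cav → R_core = 0.001916 K/W
R_outer = 0.018/(0.161×13) = 0.0086 K/W
R_total = 0.01876 K/W
Q = ΔT/R_total = 15/0.01876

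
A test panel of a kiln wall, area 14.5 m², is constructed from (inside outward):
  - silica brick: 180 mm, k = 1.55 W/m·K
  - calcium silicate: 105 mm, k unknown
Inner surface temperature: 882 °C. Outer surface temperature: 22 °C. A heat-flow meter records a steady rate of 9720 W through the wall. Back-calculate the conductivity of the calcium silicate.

k ≈ 0.09 W/(m·K)

Treating each layer as a thermal resistance in series:
R_silica brick = L/(kA) = 0.18/(1.55×14.5) = 0.008009 K/W
Sum of known resistances R_other = 0.008009 K/W
Total R = ΔT/Q = 860/9720 = 0.08848 K/W
R_calcium silicate = R_total − R_other = 0.08047 K/W
k = L/(R·A) = 0.105/(0.08047×14.5)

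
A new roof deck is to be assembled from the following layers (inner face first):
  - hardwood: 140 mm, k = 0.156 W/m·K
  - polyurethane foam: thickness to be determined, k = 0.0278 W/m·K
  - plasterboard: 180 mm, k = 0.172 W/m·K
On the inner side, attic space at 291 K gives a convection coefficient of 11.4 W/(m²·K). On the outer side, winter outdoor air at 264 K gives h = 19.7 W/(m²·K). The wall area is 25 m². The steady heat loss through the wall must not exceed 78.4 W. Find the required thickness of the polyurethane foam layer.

L ≈ 181 mm

Treating each layer as a thermal resistance in series:
R_inner film = 1/(h_i·A) = 1/(11.4×25) = 0.003509 K/W
R_hardwood = L/(kA) = 0.14/(0.156×25) = 0.0359 K/W
R_plasterboard = L/(kA) = 0.18/(0.172×25) = 0.04186 K/W
R_outer film = 1/(h_o·A) = 1/(19.7×25) = 0.00203 K/W
Sum of the known resistances R_other = 0.0833 K/W
Required total resistance R_tot = ΔT/Q_allow = 27/78.4 = 0.3444 K/W
R_polyurethane foam = R_tot − R_other = 0.2611 K/W
L = R·k·A = 0.2611×0.0278×25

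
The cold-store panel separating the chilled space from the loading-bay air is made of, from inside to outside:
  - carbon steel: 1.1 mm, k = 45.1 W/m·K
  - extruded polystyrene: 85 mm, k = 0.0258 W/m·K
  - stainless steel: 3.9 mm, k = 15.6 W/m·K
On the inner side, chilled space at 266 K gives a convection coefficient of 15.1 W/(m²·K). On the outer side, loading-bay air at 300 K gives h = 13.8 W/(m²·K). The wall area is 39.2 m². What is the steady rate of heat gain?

Q ≈ 388 W

Series thermal resistances:
R_inner film = 1/(h_i·A) = 1/(15.1×39.2) = 0.001689 K/W
R_carbon steel = L/(kA) = 0.0011/(45.1×39.2) = 6.222×10^-7 K/W
R_extruded polystyrene = L/(kA) = 0.085/(0.0258×39.2) = 0.08405 K/W
R_stainless steel = L/(kA) = 0.0039/(15.6×39.2) = 6.378×10^-6 K/W
R_outer film = 1/(h_o·A) = 1/(13.8×39.2) = 0.001849 K/W
R_total = 0.08759 K/W
Q = ΔT / R_total = 34 / 0.08759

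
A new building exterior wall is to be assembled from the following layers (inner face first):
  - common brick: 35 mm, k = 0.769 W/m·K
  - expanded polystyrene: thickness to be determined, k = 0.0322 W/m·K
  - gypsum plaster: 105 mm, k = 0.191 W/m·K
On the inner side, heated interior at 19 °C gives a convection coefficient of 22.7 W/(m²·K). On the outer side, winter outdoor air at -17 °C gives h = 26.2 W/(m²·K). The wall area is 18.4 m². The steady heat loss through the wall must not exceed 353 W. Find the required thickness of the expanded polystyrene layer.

Series thermal resistances:
R_inner film = 1/(h_i·A) = 1/(22.7×18.4) = 0.002394 K/W
R_common brick = L/(kA) = 0.035/(0.769×18.4) = 0.002474 K/W
R_gypsum plaster = L/(kA) = 0.105/(0.191×18.4) = 0.02988 K/W
R_outer film = 1/(h_o·A) = 1/(26.2×18.4) = 0.002074 K/W
Sum of the known resistances R_other = 0.03682 K/W
Required total resistance R_tot = ΔT/Q_allow = 36/353 = 0.102 K/W
R_expanded polystyrene = R_tot − R_other = 0.06516 K/W
L = R·k·A = 0.06516×0.0322×18.4

L ≈ 38.6 mm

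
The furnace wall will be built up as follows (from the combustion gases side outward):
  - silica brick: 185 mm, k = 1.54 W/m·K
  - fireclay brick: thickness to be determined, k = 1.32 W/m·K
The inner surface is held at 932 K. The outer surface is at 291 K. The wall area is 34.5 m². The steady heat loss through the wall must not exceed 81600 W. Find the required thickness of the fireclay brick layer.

L ≈ 199 mm

Series thermal resistances:
R_silica brick = L/(kA) = 0.185/(1.54×34.5) = 0.003482 K/W
Sum of the known resistances R_other = 0.003482 K/W
Required total resistance R_tot = ΔT/Q_allow = 641/81600 = 0.007855 K/W
R_fireclay brick = R_tot − R_other = 0.004373 K/W
L = R·k·A = 0.004373×1.32×34.5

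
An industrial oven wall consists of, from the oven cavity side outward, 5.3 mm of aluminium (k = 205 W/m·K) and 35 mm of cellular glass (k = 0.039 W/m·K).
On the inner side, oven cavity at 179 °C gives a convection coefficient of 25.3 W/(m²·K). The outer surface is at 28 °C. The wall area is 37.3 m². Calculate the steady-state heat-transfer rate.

Q ≈ 6010 W

Thermal resistances in series:
R_inner film = 1/(h_i·A) = 1/(25.3×37.3) = 0.00106 K/W
R_aluminium = L/(kA) = 0.0053/(205×37.3) = 6.931×10^-7 K/W
R_cellular glass = L/(kA) = 0.035/(0.039×37.3) = 0.02406 K/W
R_total = 0.02512 K/W
Q = ΔT / R_total = 151 / 0.02512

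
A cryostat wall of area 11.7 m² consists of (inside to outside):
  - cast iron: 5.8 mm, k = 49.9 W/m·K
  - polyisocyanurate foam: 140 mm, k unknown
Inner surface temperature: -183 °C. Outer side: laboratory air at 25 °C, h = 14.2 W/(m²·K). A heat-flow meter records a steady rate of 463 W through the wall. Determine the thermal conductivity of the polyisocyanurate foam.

Series thermal resistances:
R_cast iron = L/(kA) = 0.0058/(49.9×11.7) = 9.934×10^-6 K/W
R_outer film = 1/(h_o·A) = 1/(14.2×11.7) = 0.006019 K/W
Sum of known resistances R_other = 0.006029 K/W
Total R = ΔT/Q = 208/463 = 0.4492 K/W
R_polyisocyanurate foam = R_total − R_other = 0.4432 K/W
k = L/(R·A) = 0.14/(0.4432×11.7)

k ≈ 0.027 W/(m·K)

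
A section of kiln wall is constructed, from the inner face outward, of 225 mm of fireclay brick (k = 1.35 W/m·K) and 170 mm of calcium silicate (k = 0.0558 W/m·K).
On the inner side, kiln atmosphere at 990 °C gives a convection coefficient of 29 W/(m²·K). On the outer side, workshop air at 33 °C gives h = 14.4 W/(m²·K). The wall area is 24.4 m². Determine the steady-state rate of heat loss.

Thermal resistances in series:
R_inner film = 1/(h_i·A) = 1/(29×24.4) = 0.001413 K/W
R_fireclay brick = L/(kA) = 0.225/(1.35×24.4) = 0.006831 K/W
R_calcium silicate = L/(kA) = 0.17/(0.0558×24.4) = 0.1249 K/W
R_outer film = 1/(h_o·A) = 1/(14.4×24.4) = 0.002846 K/W
R_total = 0.136 K/W
Q = ΔT / R_total = 957 / 0.136

Q ≈ 7040 W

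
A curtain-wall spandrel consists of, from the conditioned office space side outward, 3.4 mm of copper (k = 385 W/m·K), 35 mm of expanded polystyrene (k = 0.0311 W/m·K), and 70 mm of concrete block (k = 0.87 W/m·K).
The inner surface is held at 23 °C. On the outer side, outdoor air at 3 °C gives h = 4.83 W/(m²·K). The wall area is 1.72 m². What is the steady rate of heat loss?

Using the resistance-network approach (series):
R_copper = L/(kA) = 0.0034/(385×1.72) = 5.134×10^-6 K/W
R_expanded polystyrene = L/(kA) = 0.035/(0.0311×1.72) = 0.6543 K/W
R_concrete block = L/(kA) = 0.07/(0.87×1.72) = 0.04678 K/W
R_outer film = 1/(h_o·A) = 1/(4.83×1.72) = 0.1204 K/W
R_total = 0.8215 K/W
Q = ΔT / R_total = 20 / 0.8215

Q ≈ 24.3 W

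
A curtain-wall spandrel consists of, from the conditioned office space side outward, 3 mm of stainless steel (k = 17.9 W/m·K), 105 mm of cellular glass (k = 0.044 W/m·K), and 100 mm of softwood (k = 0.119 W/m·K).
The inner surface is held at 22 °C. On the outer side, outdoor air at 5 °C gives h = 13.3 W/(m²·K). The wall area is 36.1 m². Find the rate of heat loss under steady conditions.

Q ≈ 186 W

Model the wall as resistances in series:
R_stainless steel = L/(kA) = 0.003/(17.9×36.1) = 4.643×10^-6 K/W
R_cellular glass = L/(kA) = 0.105/(0.044×36.1) = 0.0661 K/W
R_softwood = L/(kA) = 0.1/(0.119×36.1) = 0.02328 K/W
R_outer film = 1/(h_o·A) = 1/(13.3×36.1) = 0.002083 K/W
R_total = 0.09147 K/W
Q = ΔT / R_total = 17 / 0.09147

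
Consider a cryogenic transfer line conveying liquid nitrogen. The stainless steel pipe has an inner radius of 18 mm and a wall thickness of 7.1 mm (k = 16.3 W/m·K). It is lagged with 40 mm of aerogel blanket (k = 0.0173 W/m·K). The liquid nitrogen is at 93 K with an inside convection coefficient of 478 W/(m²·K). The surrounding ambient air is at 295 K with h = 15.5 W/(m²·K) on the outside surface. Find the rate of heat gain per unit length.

q′ ≈ 22.6 W/m

Cylindrical conduction, so R = ln(r₂/r₁)/(2πkL) per layer, in series:
R_inner film = 1/(h_i·2πr₁L) = 1/(478×2π×0.018×1) = 0.0185 K/W
R_stainless steel pipe wall = ln(25.1/18)/(2π×16.3×1) = 0.003247 K/W
R_aerogel blanket = ln(65.1/25.1)/(2π×0.0173×1) = 8.768 K/W
R_outer film = 1/(h_o·2πr_oL) = 1/(15.5×2π×0.0651×1) = 0.1577 K/W
R_total = 8.947 K/W
Q = ΔT/R_total = 202/8.947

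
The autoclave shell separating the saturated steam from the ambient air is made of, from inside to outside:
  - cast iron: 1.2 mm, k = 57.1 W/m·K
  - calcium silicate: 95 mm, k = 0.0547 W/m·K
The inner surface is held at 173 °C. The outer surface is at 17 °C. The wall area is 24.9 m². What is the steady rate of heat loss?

Q ≈ 2240 W

Model the wall as resistances in series:
R_cast iron = L/(kA) = 0.0012/(57.1×24.9) = 8.44×10^-7 K/W
R_calcium silicate = L/(kA) = 0.095/(0.0547×24.9) = 0.06975 K/W
R_total = 0.06975 K/W
Q = ΔT / R_total = 156 / 0.06975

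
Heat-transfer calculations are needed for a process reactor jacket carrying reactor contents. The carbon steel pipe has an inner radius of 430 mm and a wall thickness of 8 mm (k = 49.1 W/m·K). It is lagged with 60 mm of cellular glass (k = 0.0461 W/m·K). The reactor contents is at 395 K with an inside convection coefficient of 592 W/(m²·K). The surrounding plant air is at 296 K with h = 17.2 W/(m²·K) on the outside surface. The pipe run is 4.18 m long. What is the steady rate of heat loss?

For a radial system each layer contributes R = ln(r_out/r_in)/(2πkL); films add R = 1/(hA).
R_inner film = 1/(h_i·2πr₁L) = 1/(592×2π×0.43×4.18) = 1.496×10^-4 K/W
R_carbon steel pipe wall = ln(438/430)/(2π×49.1×4.18) = 1.429×10^-5 K/W
R_cellular glass = ln(498/438)/(2π×0.0461×4.18) = 0.106 K/W
R_outer film = 1/(h_o·2πr_oL) = 1/(17.2×2π×0.498×4.18) = 0.004445 K/W
R_total = 0.1106 K/W
Q = ΔT/R_total = 99/0.1106

Q ≈ 895 W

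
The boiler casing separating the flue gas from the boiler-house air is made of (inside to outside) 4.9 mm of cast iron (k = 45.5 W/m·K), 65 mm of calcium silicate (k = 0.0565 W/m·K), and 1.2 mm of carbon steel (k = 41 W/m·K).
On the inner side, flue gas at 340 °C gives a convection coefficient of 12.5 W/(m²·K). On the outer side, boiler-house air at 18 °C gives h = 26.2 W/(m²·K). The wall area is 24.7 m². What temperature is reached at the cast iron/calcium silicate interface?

Treating each layer as a thermal resistance in series:
R_inner film = 1/(h_i·A) = 1/(12.5×24.7) = 0.003239 K/W
R_cast iron = L/(kA) = 0.0049/(45.5×24.7) = 4.36×10^-6 K/W
R_calcium silicate = L/(kA) = 0.065/(0.0565×24.7) = 0.04658 K/W
R_carbon steel = L/(kA) = 0.0012/(41×24.7) = 1.185×10^-6 K/W
R_outer film = 1/(h_o·A) = 1/(26.2×24.7) = 0.001545 K/W
R_total = 0.05137 K/W;  Q = ΔT/R_total = 322/0.05137 = 6269 W
T_interface = T_inner − Q·ΣR(inner→interface) = 340 − 6270×0.003243

T ≈ 320 °C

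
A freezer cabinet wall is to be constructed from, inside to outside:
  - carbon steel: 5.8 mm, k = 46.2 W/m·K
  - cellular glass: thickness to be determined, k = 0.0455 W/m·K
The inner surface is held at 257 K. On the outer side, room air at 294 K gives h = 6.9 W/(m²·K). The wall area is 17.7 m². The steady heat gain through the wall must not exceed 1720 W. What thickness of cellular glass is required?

Model the wall as resistances in series:
R_carbon steel = L/(kA) = 0.0058/(46.2×17.7) = 7.093×10^-6 K/W
R_outer film = 1/(h_o·A) = 1/(6.9×17.7) = 0.008188 K/W
Sum of the known resistances R_other = 0.008195 K/W
Required total resistance R_tot = ΔT/Q_allow = 37/1720 = 0.02151 K/W
R_cellular glass = R_tot − R_other = 0.01332 K/W
L = R·k·A = 0.01332×0.0455×17.7

L ≈ 10.7 mm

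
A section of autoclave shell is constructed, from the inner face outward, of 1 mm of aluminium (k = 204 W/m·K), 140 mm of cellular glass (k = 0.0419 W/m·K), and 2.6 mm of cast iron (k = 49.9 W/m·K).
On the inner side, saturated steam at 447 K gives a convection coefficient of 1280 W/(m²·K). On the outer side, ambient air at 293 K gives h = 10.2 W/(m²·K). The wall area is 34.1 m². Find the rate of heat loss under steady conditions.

Series thermal resistances:
R_inner film = 1/(h_i·A) = 1/(1280×34.1) = 2.291×10^-5 K/W
R_aluminium = L/(kA) = 0.001/(204×34.1) = 1.438×10^-7 K/W
R_cellular glass = L/(kA) = 0.14/(0.0419×34.1) = 0.09799 K/W
R_cast iron = L/(kA) = 0.0026/(49.9×34.1) = 1.528×10^-6 K/W
R_outer film = 1/(h_o·A) = 1/(10.2×34.1) = 0.002875 K/W
R_total = 0.1009 K/W
Q = ΔT / R_total = 154 / 0.1009

Q ≈ 1530 W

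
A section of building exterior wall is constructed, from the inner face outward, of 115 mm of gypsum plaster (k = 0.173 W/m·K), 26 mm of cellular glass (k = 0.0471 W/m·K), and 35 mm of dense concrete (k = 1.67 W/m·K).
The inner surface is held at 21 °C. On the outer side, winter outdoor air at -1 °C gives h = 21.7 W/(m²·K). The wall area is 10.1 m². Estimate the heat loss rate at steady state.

Q ≈ 173 W

Model the wall as resistances in series:
R_gypsum plaster = L/(kA) = 0.115/(0.173×10.1) = 0.06582 K/W
R_cellular glass = L/(kA) = 0.026/(0.0471×10.1) = 0.05466 K/W
R_dense concrete = L/(kA) = 0.035/(1.67×10.1) = 0.002075 K/W
R_outer film = 1/(h_o·A) = 1/(21.7×10.1) = 0.004563 K/W
R_total = 0.1271 K/W
Q = ΔT / R_total = 22 / 0.1271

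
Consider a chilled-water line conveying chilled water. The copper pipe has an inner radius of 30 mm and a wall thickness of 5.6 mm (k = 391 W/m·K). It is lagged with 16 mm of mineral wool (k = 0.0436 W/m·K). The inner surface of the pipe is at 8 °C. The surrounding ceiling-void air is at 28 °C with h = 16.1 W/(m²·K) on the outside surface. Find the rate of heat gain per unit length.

q′ ≈ 12.9 W/m

Cylindrical conduction, so R = ln(r₂/r₁)/(2πkL) per layer, in series:
R_copper pipe wall = ln(35.6/30)/(2π×391×1) = 6.967×10^-5 K/W
R_mineral wool = ln(51.6/35.6)/(2π×0.0436×1) = 1.355 K/W
R_outer film = 1/(h_o·2πr_oL) = 1/(16.1×2π×0.0516×1) = 0.1916 K/W
R_total = 1.547 K/W
Q = ΔT/R_total = 20/1.547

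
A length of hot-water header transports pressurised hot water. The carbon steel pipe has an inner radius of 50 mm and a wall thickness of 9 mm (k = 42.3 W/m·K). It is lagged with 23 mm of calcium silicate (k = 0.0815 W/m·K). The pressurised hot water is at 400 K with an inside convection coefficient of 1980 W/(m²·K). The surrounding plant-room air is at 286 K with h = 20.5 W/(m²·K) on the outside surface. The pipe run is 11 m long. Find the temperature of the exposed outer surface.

Cylindrical conduction, so R = ln(r₂/r₁)/(2πkL) per layer, in series:
R_inner film = 1/(h_i·2πr₁L) = 1/(1980×2π×0.05×11) = 1.461×10^-4 K/W
R_carbon steel pipe wall = ln(59/50)/(2π×42.3×11) = 5.661×10^-5 K/W
R_calcium silicate = ln(82/59)/(2π×0.0815×11) = 0.05844 K/W
R_outer film = 1/(h_o·2πr_oL) = 1/(20.5×2π×0.082×11) = 0.008607 K/W
R_total = 0.06725 K/W
Q = ΔT/R_total = 114/0.06725
Q = 1700 W
T_interface = T_inner − Q·ΣR(inner→interface) = 400 − 1700×0.05864

T ≈ 301 K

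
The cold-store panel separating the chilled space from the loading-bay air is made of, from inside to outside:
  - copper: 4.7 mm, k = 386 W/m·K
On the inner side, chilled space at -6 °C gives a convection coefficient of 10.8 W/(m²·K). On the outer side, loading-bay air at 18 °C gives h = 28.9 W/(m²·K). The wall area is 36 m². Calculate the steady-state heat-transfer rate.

Q ≈ 6790 W

Thermal resistances in series:
R_inner film = 1/(h_i·A) = 1/(10.8×36) = 0.002572 K/W
R_copper = L/(kA) = 0.0047/(386×36) = 3.382×10^-7 K/W
R_outer film = 1/(h_o·A) = 1/(28.9×36) = 9.612×10^-4 K/W
R_total = 0.003534 K/W
Q = ΔT / R_total = 24 / 0.003534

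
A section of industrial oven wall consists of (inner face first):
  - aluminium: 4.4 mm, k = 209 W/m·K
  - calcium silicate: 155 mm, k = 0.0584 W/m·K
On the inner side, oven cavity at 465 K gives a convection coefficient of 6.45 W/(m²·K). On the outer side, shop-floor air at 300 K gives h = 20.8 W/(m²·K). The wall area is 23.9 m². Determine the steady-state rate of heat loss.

Treating each layer as a thermal resistance in series:
R_inner film = 1/(h_i·A) = 1/(6.45×23.9) = 0.006487 K/W
R_aluminium = L/(kA) = 0.0044/(209×23.9) = 8.809×10^-7 K/W
R_calcium silicate = L/(kA) = 0.155/(0.0584×23.9) = 0.1111 K/W
R_outer film = 1/(h_o·A) = 1/(20.8×23.9) = 0.002012 K/W
R_total = 0.1196 K/W
Q = ΔT / R_total = 165 / 0.1196

Q ≈ 1380 W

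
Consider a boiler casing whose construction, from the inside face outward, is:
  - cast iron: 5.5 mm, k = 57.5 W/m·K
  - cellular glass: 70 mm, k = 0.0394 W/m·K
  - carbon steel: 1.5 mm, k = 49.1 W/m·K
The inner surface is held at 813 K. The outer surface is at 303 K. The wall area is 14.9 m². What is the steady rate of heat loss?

Q ≈ 4280 W

Thermal resistances in series:
R_cast iron = L/(kA) = 0.0055/(57.5×14.9) = 6.42×10^-6 K/W
R_cellular glass = L/(kA) = 0.07/(0.0394×14.9) = 0.1192 K/W
R_carbon steel = L/(kA) = 0.0015/(49.1×14.9) = 2.05×10^-6 K/W
R_total = 0.1192 K/W
Q = ΔT / R_total = 510 / 0.1192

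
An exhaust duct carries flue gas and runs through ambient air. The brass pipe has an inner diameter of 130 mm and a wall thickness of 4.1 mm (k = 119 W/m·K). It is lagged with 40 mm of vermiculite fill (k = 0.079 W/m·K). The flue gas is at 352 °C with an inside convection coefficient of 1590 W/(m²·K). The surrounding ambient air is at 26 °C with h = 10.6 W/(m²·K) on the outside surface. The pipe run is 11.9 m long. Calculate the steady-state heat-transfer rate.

Radial resistances (cylindrical: R_cond = ln(r_o/r_i)/(2πkL), R_conv = 1/(h·2πrL)):
R_inner film = 1/(h_i·2πr₁L) = 1/(1590×2π×0.065×11.9) = 1.294×10^-4 K/W
R_brass pipe wall = ln(69.1/65)/(2π×119×11.9) = 6.875×10^-6 K/W
R_vermiculite fill = ln(109.1/69.1)/(2π×0.079×11.9) = 0.07732 K/W
R_outer film = 1/(h_o·2πr_oL) = 1/(10.6×2π×0.1091×11.9) = 0.01156 K/W
R_total = 0.08902 K/W
Q = ΔT/R_total = 326/0.08902

Q ≈ 3660 W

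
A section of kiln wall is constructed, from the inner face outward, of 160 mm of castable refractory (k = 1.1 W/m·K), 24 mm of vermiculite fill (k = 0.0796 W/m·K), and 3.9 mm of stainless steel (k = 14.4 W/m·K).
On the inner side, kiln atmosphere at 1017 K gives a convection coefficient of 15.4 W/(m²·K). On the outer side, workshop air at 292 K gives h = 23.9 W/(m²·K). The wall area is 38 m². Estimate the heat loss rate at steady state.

Q ≈ 49700 W

Treating each layer as a thermal resistance in series:
R_inner film = 1/(h_i·A) = 1/(15.4×38) = 0.001709 K/W
R_castable refractory = L/(kA) = 0.16/(1.1×38) = 0.003828 K/W
R_vermiculite fill = L/(kA) = 0.024/(0.0796×38) = 0.007934 K/W
R_stainless steel = L/(kA) = 0.0039/(14.4×38) = 7.127×10^-6 K/W
R_outer film = 1/(h_o·A) = 1/(23.9×38) = 0.001101 K/W
R_total = 0.01458 K/W
Q = ΔT / R_total = 725 / 0.01458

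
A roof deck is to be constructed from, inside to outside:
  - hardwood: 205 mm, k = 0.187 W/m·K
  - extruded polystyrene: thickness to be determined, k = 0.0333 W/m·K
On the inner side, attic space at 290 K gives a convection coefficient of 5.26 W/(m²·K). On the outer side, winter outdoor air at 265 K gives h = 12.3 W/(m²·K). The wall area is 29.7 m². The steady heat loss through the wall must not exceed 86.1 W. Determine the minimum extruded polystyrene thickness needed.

Treating each layer as a thermal resistance in series:
R_inner film = 1/(h_i·A) = 1/(5.26×29.7) = 0.006401 K/W
R_hardwood = L/(kA) = 0.205/(0.187×29.7) = 0.03691 K/W
R_outer film = 1/(h_o·A) = 1/(12.3×29.7) = 0.002737 K/W
Sum of the known resistances R_other = 0.04605 K/W
Required total resistance R_tot = ΔT/Q_allow = 25/86.1 = 0.2904 K/W
R_extruded polystyrene = R_tot − R_other = 0.2443 K/W
L = R·k·A = 0.2443×0.0333×29.7

L ≈ 242 mm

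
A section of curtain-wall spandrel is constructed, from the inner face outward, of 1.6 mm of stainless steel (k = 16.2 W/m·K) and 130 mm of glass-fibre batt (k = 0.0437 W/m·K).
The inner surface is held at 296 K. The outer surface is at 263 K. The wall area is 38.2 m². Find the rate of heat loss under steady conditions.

Q ≈ 424 W

Treating each layer as a thermal resistance in series:
R_stainless steel = L/(kA) = 0.0016/(16.2×38.2) = 2.585×10^-6 K/W
R_glass-fibre batt = L/(kA) = 0.13/(0.0437×38.2) = 0.07788 K/W
R_total = 0.07788 K/W
Q = ΔT / R_total = 33 / 0.07788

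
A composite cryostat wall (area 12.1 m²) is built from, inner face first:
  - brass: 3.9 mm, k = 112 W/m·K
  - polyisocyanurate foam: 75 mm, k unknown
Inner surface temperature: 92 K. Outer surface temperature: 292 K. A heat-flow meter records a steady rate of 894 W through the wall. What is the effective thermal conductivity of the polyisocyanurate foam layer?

Using the resistance-network approach (series):
R_brass = L/(kA) = 0.0039/(112×12.1) = 2.878×10^-6 K/W
Sum of known resistances R_other = 2.878×10^-6 K/W
Total R = ΔT/Q = 200/894 = 0.2237 K/W
R_polyisocyanurate foam = R_total − R_other = 0.2237 K/W
k = L/(R·A) = 0.075/(0.2237×12.1)

k ≈ 0.0277 W/(m·K)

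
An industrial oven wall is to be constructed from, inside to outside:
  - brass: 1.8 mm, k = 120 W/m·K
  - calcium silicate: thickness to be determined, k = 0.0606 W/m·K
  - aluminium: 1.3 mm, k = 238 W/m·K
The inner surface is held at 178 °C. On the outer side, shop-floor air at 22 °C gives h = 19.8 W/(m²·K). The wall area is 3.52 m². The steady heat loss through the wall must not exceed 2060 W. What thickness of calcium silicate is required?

L ≈ 13.1 mm

Model the wall as resistances in series:
R_brass = L/(kA) = 0.0018/(120×3.52) = 4.261×10^-6 K/W
R_aluminium = L/(kA) = 0.0013/(238×3.52) = 1.552×10^-6 K/W
R_outer film = 1/(h_o·A) = 1/(19.8×3.52) = 0.01435 K/W
Sum of the known resistances R_other = 0.01435 K/W
Required total resistance R_tot = ΔT/Q_allow = 156/2060 = 0.07573 K/W
R_calcium silicate = R_tot − R_other = 0.06137 K/W
L = R·k·A = 0.06137×0.0606×3.52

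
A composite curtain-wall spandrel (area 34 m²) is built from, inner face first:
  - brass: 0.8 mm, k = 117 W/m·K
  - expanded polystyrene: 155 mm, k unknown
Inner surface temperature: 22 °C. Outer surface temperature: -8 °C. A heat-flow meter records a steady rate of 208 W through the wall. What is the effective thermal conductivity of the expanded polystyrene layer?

k ≈ 0.0316 W/(m·K)

Using the resistance-network approach (series):
R_brass = L/(kA) = 0.0008/(117×34) = 2.011×10^-7 K/W
Sum of known resistances R_other = 2.011×10^-7 K/W
Total R = ΔT/Q = 30/208 = 0.1442 K/W
R_expanded polystyrene = R_total − R_other = 0.1442 K/W
k = L/(R·A) = 0.155/(0.1442×34)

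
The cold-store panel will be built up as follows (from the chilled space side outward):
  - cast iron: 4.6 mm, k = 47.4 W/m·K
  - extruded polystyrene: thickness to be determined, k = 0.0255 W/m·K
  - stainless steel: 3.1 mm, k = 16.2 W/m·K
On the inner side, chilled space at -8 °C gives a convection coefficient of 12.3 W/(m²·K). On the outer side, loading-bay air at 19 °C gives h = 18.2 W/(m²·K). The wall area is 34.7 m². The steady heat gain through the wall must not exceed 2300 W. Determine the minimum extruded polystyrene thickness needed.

Thermal resistances in series:
R_inner film = 1/(h_i·A) = 1/(12.3×34.7) = 0.002343 K/W
R_cast iron = L/(kA) = 0.0046/(47.4×34.7) = 2.797×10^-6 K/W
R_stainless steel = L/(kA) = 0.0031/(16.2×34.7) = 5.515×10^-6 K/W
R_outer film = 1/(h_o·A) = 1/(18.2×34.7) = 0.001583 K/W
Sum of the known resistances R_other = 0.003935 K/W
Required total resistance R_tot = ΔT/Q_allow = 27/2300 = 0.01174 K/W
R_extruded polystyrene = R_tot − R_other = 0.007804 K/W
L = R·k·A = 0.007804×0.0255×34.7

L ≈ 6.91 mm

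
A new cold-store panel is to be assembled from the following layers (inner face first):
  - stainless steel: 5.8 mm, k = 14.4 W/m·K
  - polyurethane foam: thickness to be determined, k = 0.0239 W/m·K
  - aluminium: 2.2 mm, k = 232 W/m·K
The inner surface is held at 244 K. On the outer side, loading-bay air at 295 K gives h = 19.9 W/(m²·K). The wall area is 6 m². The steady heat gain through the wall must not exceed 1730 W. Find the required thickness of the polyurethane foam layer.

Series thermal resistances:
R_stainless steel = L/(kA) = 0.0058/(14.4×6) = 6.713×10^-5 K/W
R_aluminium = L/(kA) = 0.0022/(232×6) = 1.58×10^-6 K/W
R_outer film = 1/(h_o·A) = 1/(19.9×6) = 0.008375 K/W
Sum of the known resistances R_other = 0.008444 K/W
Required total resistance R_tot = ΔT/Q_allow = 51/1730 = 0.02948 K/W
R_polyurethane foam = R_tot − R_other = 0.02104 K/W
L = R·k·A = 0.02104×0.0239×6

L ≈ 3.02 mm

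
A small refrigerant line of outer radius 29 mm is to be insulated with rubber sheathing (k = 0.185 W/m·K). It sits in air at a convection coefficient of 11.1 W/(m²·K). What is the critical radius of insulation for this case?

For a cylinder r_cr = k/h = 0.185/11.1
r_cr = 16.7 mm; since the bare radius (29 mm) is above r_cr, any added insulation will reduce heat loss.

r_cr ≈ 16.7 mm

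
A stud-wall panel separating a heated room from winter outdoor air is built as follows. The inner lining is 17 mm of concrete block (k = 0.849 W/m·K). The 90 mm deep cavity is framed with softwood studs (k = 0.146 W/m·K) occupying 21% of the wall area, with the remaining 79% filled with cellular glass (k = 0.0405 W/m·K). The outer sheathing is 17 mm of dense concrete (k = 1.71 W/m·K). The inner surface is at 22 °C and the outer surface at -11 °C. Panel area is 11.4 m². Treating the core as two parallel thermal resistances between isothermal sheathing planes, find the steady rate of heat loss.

Sheathing layers in series; stud and cavity paths in parallel between them.
R_inner = 0.017/(0.849×11.4) = 0.001756 K/W
R_stud  = 0.09/(0.146×0.21×11.4) = 0.2575 K/W
R_cav   = 0.09/(0.0405×0.79×11.4) = 0.2467 K/W
1/R_core = 1/R_stud + 1/R_cav → R_core = 0.126 K/W
R_outer = 0.017/(1.71×11.4) = 8.721×10^-4 K/W
R_total = 0.1286 K/W
Q = ΔT/R_total = 33/0.1286

Q ≈ 257 W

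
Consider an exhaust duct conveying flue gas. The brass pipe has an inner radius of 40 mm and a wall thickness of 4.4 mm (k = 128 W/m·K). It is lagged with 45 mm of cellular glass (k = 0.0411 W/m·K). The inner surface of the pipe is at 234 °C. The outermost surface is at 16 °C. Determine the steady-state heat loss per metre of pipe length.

q′ ≈ 80.4 W/m

Treating each annulus and film as a series resistance:
R_brass pipe wall = ln(44.4/40)/(2π×128×1) = 1.298×10^-4 K/W
R_cellular glass = ln(89.4/44.4)/(2π×0.0411×1) = 2.71 K/W
R_total = 2.71 K/W
Q = ΔT/R_total = 218/2.71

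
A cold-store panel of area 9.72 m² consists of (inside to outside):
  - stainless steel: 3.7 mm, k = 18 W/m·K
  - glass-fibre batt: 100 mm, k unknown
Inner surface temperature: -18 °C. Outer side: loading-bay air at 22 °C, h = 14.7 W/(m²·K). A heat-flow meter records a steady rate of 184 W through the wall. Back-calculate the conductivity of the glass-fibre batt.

k ≈ 0.0489 W/(m·K)

Thermal resistances in series:
R_stainless steel = L/(kA) = 0.0037/(18×9.72) = 2.115×10^-5 K/W
R_outer film = 1/(h_o·A) = 1/(14.7×9.72) = 0.006999 K/W
Sum of known resistances R_other = 0.00702 K/W
Total R = ΔT/Q = 40/184 = 0.2174 K/W
R_glass-fibre batt = R_total − R_other = 0.2104 K/W
k = L/(R·A) = 0.1/(0.2104×9.72)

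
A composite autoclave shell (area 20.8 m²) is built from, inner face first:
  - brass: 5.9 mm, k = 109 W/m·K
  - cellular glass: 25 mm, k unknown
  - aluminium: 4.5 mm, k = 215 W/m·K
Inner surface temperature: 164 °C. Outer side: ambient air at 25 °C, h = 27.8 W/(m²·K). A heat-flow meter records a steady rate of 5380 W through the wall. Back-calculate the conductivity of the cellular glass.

Treating each layer as a thermal resistance in series:
R_brass = L/(kA) = 0.0059/(109×20.8) = 2.602×10^-6 K/W
R_aluminium = L/(kA) = 0.0045/(215×20.8) = 1.006×10^-6 K/W
R_outer film = 1/(h_o·A) = 1/(27.8×20.8) = 0.001729 K/W
Sum of known resistances R_other = 0.001733 K/W
Total R = ΔT/Q = 139/5380 = 0.02584 K/W
R_cellular glass = R_total − R_other = 0.0241 K/W
k = L/(R·A) = 0.025/(0.0241×20.8)

k ≈ 0.0499 W/(m·K)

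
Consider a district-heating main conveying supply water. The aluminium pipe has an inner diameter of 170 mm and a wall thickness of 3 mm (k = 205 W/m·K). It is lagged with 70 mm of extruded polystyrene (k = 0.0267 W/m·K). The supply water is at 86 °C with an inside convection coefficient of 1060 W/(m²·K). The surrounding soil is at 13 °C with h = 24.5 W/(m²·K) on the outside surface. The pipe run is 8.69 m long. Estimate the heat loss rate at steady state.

Q ≈ 180 W

Treating each annulus and film as a series resistance:
R_inner film = 1/(h_i·2πr₁L) = 1/(1060×2π×0.085×8.69) = 2.033×10^-4 K/W
R_aluminium pipe wall = ln(88/85)/(2π×205×8.69) = 3.099×10^-6 K/W
R_extruded polystyrene = ln(158/88)/(2π×0.0267×8.69) = 0.4015 K/W
R_outer film = 1/(h_o·2πr_oL) = 1/(24.5×2π×0.158×8.69) = 0.004731 K/W
R_total = 0.4064 K/W
Q = ΔT/R_total = 73/0.4064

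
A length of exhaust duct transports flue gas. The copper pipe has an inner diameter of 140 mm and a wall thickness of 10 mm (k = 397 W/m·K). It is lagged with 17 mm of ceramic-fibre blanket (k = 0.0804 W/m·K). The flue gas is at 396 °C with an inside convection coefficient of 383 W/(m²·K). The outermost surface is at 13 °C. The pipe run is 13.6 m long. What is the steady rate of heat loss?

Per-layer cylindrical resistances, series-summed:
R_inner film = 1/(h_i·2πr₁L) = 1/(383×2π×0.07×13.6) = 4.365×10^-4 K/W
R_copper pipe wall = ln(80/70)/(2π×397×13.6) = 3.936×10^-6 K/W
R_ceramic-fibre blanket = ln(97/80)/(2π×0.0804×13.6) = 0.02805 K/W
R_total = 0.02849 K/W
Q = ΔT/R_total = 383/0.02849

Q ≈ 13400 W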